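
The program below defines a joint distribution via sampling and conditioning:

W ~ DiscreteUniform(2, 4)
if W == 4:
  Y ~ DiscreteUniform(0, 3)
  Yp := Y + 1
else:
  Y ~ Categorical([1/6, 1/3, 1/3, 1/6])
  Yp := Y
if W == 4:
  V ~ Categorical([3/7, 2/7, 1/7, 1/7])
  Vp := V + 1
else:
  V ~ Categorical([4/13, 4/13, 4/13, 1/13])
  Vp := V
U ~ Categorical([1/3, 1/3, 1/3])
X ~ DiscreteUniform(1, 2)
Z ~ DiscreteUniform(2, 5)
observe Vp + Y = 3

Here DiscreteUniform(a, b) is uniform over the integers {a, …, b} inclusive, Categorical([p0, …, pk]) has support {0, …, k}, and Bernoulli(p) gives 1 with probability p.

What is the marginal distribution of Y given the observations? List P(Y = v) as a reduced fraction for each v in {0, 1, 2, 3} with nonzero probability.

Enumerate traces; 264 have nonzero weight after conditioning:
  (W=2, Y=0, V=3, U=0, X=1, Z=2) weight 1/5616
  (W=2, Y=0, V=3, U=0, X=1, Z=3) weight 1/5616
  (W=2, Y=0, V=3, U=0, X=1, Z=4) weight 1/5616
  (W=2, Y=0, V=3, U=0, X=1, Z=5) weight 1/5616
  (W=2, Y=0, V=3, U=0, X=2, Z=2) weight 1/5616
  (W=2, Y=0, V=3, U=0, X=2, Z=3) weight 1/5616
  (W=2, Y=0, V=3, U=0, X=2, Z=4) weight 1/5616
  (W=2, Y=0, V=3, U=0, X=2, Z=5) weight 1/5616
  (W=2, Y=1, V=2, U=0, X=1, Z=2) weight 1/702
  (W=2, Y=2, V=1, U=0, X=1, Z=2) weight 1/702
  … 254 more
Group by Y:
  weight(Y=0) = 67/3276
  weight(Y=1) = 151/1638
  weight(Y=2) = 341/3276
  weight(Y=3) = 4/117
Total weight = 67/3276 + 151/1638 + 341/3276 + 4/117 = 137/546
P(Y=0 | obs) = 67/3276 / 137/546 = 67/822
P(Y=1 | obs) = 151/1638 / 137/546 = 151/411
P(Y=2 | obs) = 341/3276 / 137/546 = 341/822
P(Y=3 | obs) = 4/117 / 137/546 = 56/411

P(Y=0) = 67/822, P(Y=1) = 151/411, P(Y=2) = 341/822, P(Y=3) = 56/411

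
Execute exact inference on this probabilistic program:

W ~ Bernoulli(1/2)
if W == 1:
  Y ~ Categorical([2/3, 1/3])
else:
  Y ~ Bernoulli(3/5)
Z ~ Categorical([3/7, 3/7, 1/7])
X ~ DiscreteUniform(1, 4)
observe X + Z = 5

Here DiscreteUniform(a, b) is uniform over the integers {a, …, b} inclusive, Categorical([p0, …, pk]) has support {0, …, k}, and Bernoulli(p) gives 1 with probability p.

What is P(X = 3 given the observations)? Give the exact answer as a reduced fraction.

P(X = 3 | obs) = 1/4

Enumerate traces; 8 have nonzero weight after conditioning:
  (W=0, Y=0, Z=1, X=4) weight 3/140
  (W=0, Y=0, Z=2, X=3) weight 1/140
  (W=0, Y=1, Z=1, X=4) weight 9/280
  (W=0, Y=1, Z=2, X=3) weight 3/280
  (W=1, Y=0, Z=1, X=4) weight 1/28
  (W=1, Y=0, Z=2, X=3) weight 1/84
  (W=1, Y=1, Z=1, X=4) weight 1/56
  (W=1, Y=1, Z=2, X=3) weight 1/168
Group by X:
  weight(X=3) = 1/28
  weight(X=4) = 3/28
Total weight = 1/28 + 3/28 = 1/7
P(X=3 | obs) = 1/28 / 1/7 = 1/4
P(X=4 | obs) = 3/28 / 1/7 = 3/4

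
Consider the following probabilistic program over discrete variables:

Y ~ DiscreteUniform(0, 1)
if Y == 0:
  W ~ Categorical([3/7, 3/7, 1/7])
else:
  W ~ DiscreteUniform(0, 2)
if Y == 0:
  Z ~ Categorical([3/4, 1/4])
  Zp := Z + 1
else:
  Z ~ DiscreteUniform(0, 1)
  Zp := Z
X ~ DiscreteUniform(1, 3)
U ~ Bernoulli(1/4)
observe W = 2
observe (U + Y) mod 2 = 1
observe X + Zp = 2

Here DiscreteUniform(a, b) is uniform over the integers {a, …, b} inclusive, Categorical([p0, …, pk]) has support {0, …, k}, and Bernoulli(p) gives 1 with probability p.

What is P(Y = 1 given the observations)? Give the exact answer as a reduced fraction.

P(Y = 1 | obs) = 28/31

Enumerate traces; 3 have nonzero weight after conditioning:
  (Y=0, W=2, Z=0, X=1, U=1) weight 1/224
  (Y=1, W=2, Z=0, X=2, U=0) weight 1/48
  (Y=1, W=2, Z=1, X=1, U=0) weight 1/48
Group by Y:
  weight(Y=0) = 1/224
  weight(Y=1) = 1/24
Total weight = 1/224 + 1/24 = 31/672
P(Y=0 | obs) = 1/224 / 31/672 = 3/31
P(Y=1 | obs) = 1/24 / 31/672 = 28/31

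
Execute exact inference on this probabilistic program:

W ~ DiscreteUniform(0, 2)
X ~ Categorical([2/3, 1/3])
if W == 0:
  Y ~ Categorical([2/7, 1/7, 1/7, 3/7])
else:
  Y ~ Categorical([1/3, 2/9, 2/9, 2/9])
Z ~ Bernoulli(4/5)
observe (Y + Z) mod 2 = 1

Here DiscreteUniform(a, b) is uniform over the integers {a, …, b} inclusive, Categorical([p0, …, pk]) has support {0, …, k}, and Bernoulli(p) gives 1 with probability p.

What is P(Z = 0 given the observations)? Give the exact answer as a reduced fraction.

P(Z = 0 | obs) = 23/120

Enumerate traces; 24 have nonzero weight after conditioning:
  (W=0, X=0, Y=0, Z=1) weight 16/315
  (W=0, X=0, Y=1, Z=0) weight 2/315
  (W=0, X=0, Y=2, Z=1) weight 8/315
  (W=0, X=0, Y=3, Z=0) weight 2/105
  (W=0, X=1, Y=0, Z=1) weight 8/315
  (W=0, X=1, Y=1, Z=0) weight 1/315
  (W=0, X=1, Y=2, Z=1) weight 4/315
  (W=0, X=1, Y=3, Z=0) weight 1/105
  … 16 more
Group by Z:
  weight(Z=0) = 92/945
  weight(Z=1) = 388/945
Total weight = 92/945 + 388/945 = 32/63
P(Z=0 | obs) = 92/945 / 32/63 = 23/120
P(Z=1 | obs) = 388/945 / 32/63 = 97/120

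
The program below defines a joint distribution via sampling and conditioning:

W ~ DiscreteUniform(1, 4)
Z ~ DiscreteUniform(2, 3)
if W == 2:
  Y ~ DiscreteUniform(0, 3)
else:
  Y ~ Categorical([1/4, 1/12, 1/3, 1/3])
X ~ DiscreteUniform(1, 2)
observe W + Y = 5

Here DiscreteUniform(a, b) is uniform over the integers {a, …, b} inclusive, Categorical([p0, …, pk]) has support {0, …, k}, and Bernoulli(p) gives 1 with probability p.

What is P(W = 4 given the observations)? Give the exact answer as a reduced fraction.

P(W = 4 | obs) = 1/8

Enumerate traces; 12 have nonzero weight after conditioning:
  (W=2, Z=2, Y=3, X=1) weight 1/64
  (W=2, Z=2, Y=3, X=2) weight 1/64
  (W=2, Z=3, Y=3, X=1) weight 1/64
  (W=2, Z=3, Y=3, X=2) weight 1/64
  (W=3, Z=2, Y=2, X=1) weight 1/48
  (W=3, Z=2, Y=2, X=2) weight 1/48
  (W=3, Z=3, Y=2, X=1) weight 1/48
  (W=3, Z=3, Y=2, X=2) weight 1/48
  (W=4, Z=2, Y=1, X=1) weight 1/192
  … 3 more
Group by W:
  weight(W=2) = 1/16
  weight(W=3) = 1/12
  weight(W=4) = 1/48
Total weight = 1/16 + 1/12 + 1/48 = 1/6
P(W=2 | obs) = 1/16 / 1/6 = 3/8
P(W=3 | obs) = 1/12 / 1/6 = 1/2
P(W=4 | obs) = 1/48 / 1/6 = 1/8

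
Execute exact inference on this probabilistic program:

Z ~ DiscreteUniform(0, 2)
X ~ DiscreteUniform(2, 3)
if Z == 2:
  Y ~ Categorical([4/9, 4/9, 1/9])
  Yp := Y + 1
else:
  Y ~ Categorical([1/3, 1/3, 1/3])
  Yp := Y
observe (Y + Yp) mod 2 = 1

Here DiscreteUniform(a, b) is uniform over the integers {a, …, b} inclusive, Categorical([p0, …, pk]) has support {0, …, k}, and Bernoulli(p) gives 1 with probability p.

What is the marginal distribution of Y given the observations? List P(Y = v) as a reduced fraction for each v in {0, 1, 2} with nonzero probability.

Enumerate traces; 6 have nonzero weight after conditioning:
  (Z=2, X=2, Y=0) weight 2/27
  (Z=2, X=2, Y=1) weight 2/27
  (Z=2, X=2, Y=2) weight 1/54
  (Z=2, X=3, Y=0) weight 2/27
  (Z=2, X=3, Y=1) weight 2/27
  (Z=2, X=3, Y=2) weight 1/54
Group by Y:
  weight(Y=0) = 4/27
  weight(Y=1) = 4/27
  weight(Y=2) = 1/27
Total weight = 4/27 + 4/27 + 1/27 = 1/3
P(Y=0 | obs) = 4/27 / 1/3 = 4/9
P(Y=1 | obs) = 4/27 / 1/3 = 4/9
P(Y=2 | obs) = 1/27 / 1/3 = 1/9

P(Y=0) = 4/9, P(Y=1) = 4/9, P(Y=2) = 1/9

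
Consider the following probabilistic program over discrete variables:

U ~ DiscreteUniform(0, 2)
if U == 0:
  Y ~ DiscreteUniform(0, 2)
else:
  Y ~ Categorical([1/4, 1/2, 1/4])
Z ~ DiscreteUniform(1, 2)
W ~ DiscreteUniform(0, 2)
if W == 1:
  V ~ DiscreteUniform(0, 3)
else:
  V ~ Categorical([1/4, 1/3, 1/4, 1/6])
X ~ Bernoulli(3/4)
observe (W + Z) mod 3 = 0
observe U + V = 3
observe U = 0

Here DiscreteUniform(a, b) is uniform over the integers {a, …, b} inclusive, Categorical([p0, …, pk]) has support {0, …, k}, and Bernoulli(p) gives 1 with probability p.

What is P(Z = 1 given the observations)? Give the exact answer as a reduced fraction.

Enumerate traces; 12 have nonzero weight after conditioning:
  (U=0, Y=0, Z=1, W=2, V=3, X=0) weight 1/1296
  (U=0, Y=0, Z=1, W=2, V=3, X=1) weight 1/432
  (U=0, Y=0, Z=2, W=1, V=3, X=0) weight 1/864
  (U=0, Y=0, Z=2, W=1, V=3, X=1) weight 1/288
  (U=0, Y=1, Z=1, W=2, V=3, X=0) weight 1/1296
  (U=0, Y=1, Z=1, W=2, V=3, X=1) weight 1/432
  (U=0, Y=1, Z=2, W=1, V=3, X=0) weight 1/864
  (U=0, Y=1, Z=2, W=1, V=3, X=1) weight 1/288
  … 4 more
Group by Z:
  weight(Z=1) = 1/108
  weight(Z=2) = 1/72
Total weight = 1/108 + 1/72 = 5/216
P(Z=1 | obs) = 1/108 / 5/216 = 2/5
P(Z=2 | obs) = 1/72 / 5/216 = 3/5

P(Z = 1 | obs) = 2/5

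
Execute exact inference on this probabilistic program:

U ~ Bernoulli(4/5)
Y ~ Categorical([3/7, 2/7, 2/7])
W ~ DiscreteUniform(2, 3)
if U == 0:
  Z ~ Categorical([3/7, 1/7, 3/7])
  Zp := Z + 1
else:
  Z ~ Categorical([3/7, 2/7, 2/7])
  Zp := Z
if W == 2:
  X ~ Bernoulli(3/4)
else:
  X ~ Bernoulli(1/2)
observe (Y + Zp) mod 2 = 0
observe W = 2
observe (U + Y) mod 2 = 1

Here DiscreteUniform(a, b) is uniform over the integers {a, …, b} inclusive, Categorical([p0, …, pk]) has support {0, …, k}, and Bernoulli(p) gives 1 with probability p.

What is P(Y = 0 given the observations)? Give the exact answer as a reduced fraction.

Enumerate traces; 12 have nonzero weight after conditioning:
  (U=0, Y=1, W=2, Z=0, X=0) weight 3/980
  (U=0, Y=1, W=2, Z=0, X=1) weight 9/980
  (U=0, Y=1, W=2, Z=2, X=0) weight 3/980
  (U=0, Y=1, W=2, Z=2, X=1) weight 9/980
  (U=1, Y=0, W=2, Z=0, X=0) weight 9/490
  (U=1, Y=0, W=2, Z=0, X=1) weight 27/490
  (U=1, Y=0, W=2, Z=2, X=0) weight 3/245
  (U=1, Y=0, W=2, Z=2, X=1) weight 9/245
  (U=1, Y=2, W=2, Z=0, X=0) weight 3/245
  … 3 more
Group by Y:
  weight(Y=0) = 6/49
  weight(Y=1) = 6/245
  weight(Y=2) = 4/49
Total weight = 6/49 + 6/245 + 4/49 = 8/35
P(Y=0 | obs) = 6/49 / 8/35 = 15/28
P(Y=1 | obs) = 6/245 / 8/35 = 3/28
P(Y=2 | obs) = 4/49 / 8/35 = 5/14

P(Y = 0 | obs) = 15/28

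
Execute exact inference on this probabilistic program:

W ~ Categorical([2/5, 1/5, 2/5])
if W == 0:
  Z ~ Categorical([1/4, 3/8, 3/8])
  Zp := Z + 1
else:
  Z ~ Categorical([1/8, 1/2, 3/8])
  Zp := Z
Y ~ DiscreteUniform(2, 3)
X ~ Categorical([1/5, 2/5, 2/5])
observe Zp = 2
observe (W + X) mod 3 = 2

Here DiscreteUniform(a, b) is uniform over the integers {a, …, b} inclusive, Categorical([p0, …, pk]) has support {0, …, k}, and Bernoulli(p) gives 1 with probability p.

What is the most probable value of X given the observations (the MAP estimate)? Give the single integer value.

Enumerate traces; 6 have nonzero weight after conditioning:
  (W=0, Z=1, Y=2, X=2) weight 3/100
  (W=0, Z=1, Y=3, X=2) weight 3/100
  (W=1, Z=2, Y=2, X=1) weight 3/200
  (W=1, Z=2, Y=3, X=1) weight 3/200
  (W=2, Z=2, Y=2, X=0) weight 3/200
  (W=2, Z=2, Y=3, X=0) weight 3/200
Group by X:
  weight(X=0) = 3/100
  weight(X=1) = 3/100
  weight(X=2) = 3/50
Total weight = 3/100 + 3/100 + 3/50 = 3/25
P(X=0 | obs) = 3/100 / 3/25 = 1/4
P(X=1 | obs) = 3/100 / 3/25 = 1/4
P(X=2 | obs) = 3/50 / 3/25 = 1/2
argmax = 2

argmax_v P(X = v | obs) = 2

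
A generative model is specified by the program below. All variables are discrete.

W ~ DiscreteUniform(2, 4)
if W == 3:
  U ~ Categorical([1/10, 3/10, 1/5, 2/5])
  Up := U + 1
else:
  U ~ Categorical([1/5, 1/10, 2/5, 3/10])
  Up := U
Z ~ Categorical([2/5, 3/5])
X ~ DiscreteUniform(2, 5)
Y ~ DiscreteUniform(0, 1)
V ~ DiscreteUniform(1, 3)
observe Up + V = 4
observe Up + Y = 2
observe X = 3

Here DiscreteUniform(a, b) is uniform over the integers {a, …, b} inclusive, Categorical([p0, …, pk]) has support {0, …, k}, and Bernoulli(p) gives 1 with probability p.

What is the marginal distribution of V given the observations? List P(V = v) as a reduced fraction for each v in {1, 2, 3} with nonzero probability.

Enumerate traces; 12 have nonzero weight after conditioning:
  (W=2, U=1, Z=0, X=3, Y=1, V=3) weight 1/1800
  (W=2, U=1, Z=1, X=3, Y=1, V=3) weight 1/1200
  (W=2, U=2, Z=0, X=3, Y=0, V=2) weight 1/450
  (W=2, U=2, Z=1, X=3, Y=0, V=2) weight 1/300
  (W=3, U=0, Z=0, X=3, Y=1, V=3) weight 1/1800
  (W=3, U=0, Z=1, X=3, Y=1, V=3) weight 1/1200
  (W=3, U=1, Z=0, X=3, Y=0, V=2) weight 1/600
  (W=3, U=1, Z=1, X=3, Y=0, V=2) weight 1/400
  … 4 more
Group by V:
  weight(V=2) = 11/720
  weight(V=3) = 1/240
Total weight = 11/720 + 1/240 = 7/360
P(V=2 | obs) = 11/720 / 7/360 = 11/14
P(V=3 | obs) = 1/240 / 7/360 = 3/14

P(V=2) = 11/14, P(V=3) = 3/14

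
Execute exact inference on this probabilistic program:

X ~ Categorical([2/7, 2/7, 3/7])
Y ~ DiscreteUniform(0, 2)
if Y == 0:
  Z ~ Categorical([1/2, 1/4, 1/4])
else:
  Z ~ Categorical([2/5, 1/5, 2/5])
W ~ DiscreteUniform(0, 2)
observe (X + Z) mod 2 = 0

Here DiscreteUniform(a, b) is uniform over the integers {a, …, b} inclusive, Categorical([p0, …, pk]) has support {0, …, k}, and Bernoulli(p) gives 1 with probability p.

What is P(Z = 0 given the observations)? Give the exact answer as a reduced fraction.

Enumerate traces; 45 have nonzero weight after conditioning:
  (X=0, Y=0, Z=0, W=0) weight 1/63
  (X=0, Y=0, Z=0, W=1) weight 1/63
  (X=0, Y=0, Z=0, W=2) weight 1/63
  (X=0, Y=0, Z=2, W=0) weight 1/126
  (X=0, Y=0, Z=2, W=1) weight 1/126
  (X=0, Y=0, Z=2, W=2) weight 1/126
  (X=0, Y=1, Z=0, W=0) weight 4/315
  (X=0, Y=1, Z=0, W=1) weight 4/315
  (X=1, Y=0, Z=1, W=0) weight 1/126
  … 36 more
Group by Z:
  weight(Z=0) = 13/42
  weight(Z=1) = 13/210
  weight(Z=2) = 1/4
Total weight = 13/42 + 13/210 + 1/4 = 87/140
P(Z=0 | obs) = 13/42 / 87/140 = 130/261
P(Z=1 | obs) = 13/210 / 87/140 = 26/261
P(Z=2 | obs) = 1/4 / 87/140 = 35/87

P(Z = 0 | obs) = 130/261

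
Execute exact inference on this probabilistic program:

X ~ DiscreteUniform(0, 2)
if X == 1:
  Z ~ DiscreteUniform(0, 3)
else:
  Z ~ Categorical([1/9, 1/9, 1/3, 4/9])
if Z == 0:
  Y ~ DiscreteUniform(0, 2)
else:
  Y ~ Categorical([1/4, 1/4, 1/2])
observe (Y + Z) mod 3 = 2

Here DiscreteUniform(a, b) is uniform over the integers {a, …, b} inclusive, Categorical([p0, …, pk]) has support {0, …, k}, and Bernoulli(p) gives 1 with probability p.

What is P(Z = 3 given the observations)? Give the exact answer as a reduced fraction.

Enumerate traces; 12 have nonzero weight after conditioning:
  (X=0, Z=0, Y=2) weight 1/81
  (X=0, Z=1, Y=1) weight 1/108
  (X=0, Z=2, Y=0) weight 1/36
  (X=0, Z=3, Y=2) weight 2/27
  (X=1, Z=0, Y=2) weight 1/36
  (X=1, Z=1, Y=1) weight 1/48
  (X=1, Z=2, Y=0) weight 1/48
  (X=1, Z=3, Y=2) weight 1/24
  … 4 more
Group by Z:
  weight(Z=0) = 17/324
  weight(Z=1) = 17/432
  weight(Z=2) = 11/144
  weight(Z=3) = 41/216
Total weight = 17/324 + 17/432 + 11/144 + 41/216 = 29/81
P(Z=0 | obs) = 17/324 / 29/81 = 17/116
P(Z=1 | obs) = 17/432 / 29/81 = 51/464
P(Z=2 | obs) = 11/144 / 29/81 = 99/464
P(Z=3 | obs) = 41/216 / 29/81 = 123/232

P(Z = 3 | obs) = 123/232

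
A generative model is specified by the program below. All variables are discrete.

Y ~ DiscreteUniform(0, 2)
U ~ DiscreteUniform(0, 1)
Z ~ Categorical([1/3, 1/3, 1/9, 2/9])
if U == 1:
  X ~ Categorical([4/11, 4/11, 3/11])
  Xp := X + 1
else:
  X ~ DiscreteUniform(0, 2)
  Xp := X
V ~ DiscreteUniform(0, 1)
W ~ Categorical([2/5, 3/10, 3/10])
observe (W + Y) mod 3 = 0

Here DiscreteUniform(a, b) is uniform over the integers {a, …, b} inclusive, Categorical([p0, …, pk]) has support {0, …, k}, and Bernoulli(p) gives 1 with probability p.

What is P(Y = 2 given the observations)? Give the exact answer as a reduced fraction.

P(Y = 2 | obs) = 3/10

Enumerate traces; 144 have nonzero weight after conditioning:
  (Y=0, U=0, Z=0, X=0, V=0, W=0) weight 1/270
  (Y=0, U=0, Z=0, X=0, V=1, W=0) weight 1/270
  (Y=0, U=0, Z=0, X=1, V=0, W=0) weight 1/270
  (Y=0, U=0, Z=0, X=1, V=1, W=0) weight 1/270
  (Y=0, U=0, Z=0, X=2, V=0, W=0) weight 1/270
  (Y=0, U=0, Z=0, X=2, V=1, W=0) weight 1/270
  (Y=0, U=0, Z=1, X=0, V=0, W=0) weight 1/270
  (Y=0, U=0, Z=1, X=0, V=1, W=0) weight 1/270
  (Y=1, U=0, Z=0, X=0, V=0, W=2) weight 1/360
  (Y=2, U=0, Z=0, X=0, V=0, W=1) weight 1/360
  … 134 more
Group by Y:
  weight(Y=0) = 2/15
  weight(Y=1) = 1/10
  weight(Y=2) = 1/10
Total weight = 2/15 + 1/10 + 1/10 = 1/3
P(Y=0 | obs) = 2/15 / 1/3 = 2/5
P(Y=1 | obs) = 1/10 / 1/3 = 3/10
P(Y=2 | obs) = 1/10 / 1/3 = 3/10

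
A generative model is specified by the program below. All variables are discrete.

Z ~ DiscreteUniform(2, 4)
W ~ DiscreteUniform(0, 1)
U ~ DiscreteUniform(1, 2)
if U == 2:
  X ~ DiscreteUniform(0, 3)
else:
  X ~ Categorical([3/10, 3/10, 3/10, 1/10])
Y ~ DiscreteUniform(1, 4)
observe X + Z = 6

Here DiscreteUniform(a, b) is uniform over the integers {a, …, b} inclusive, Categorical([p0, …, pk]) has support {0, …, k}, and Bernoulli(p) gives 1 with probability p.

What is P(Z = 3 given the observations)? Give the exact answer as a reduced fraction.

Enumerate traces; 32 have nonzero weight after conditioning:
  (Z=3, W=0, U=1, X=3, Y=1) weight 1/480
  (Z=3, W=0, U=1, X=3, Y=2) weight 1/480
  (Z=3, W=0, U=1, X=3, Y=3) weight 1/480
  (Z=3, W=0, U=1, X=3, Y=4) weight 1/480
  (Z=3, W=0, U=2, X=3, Y=1) weight 1/192
  (Z=3, W=0, U=2, X=3, Y=2) weight 1/192
  (Z=3, W=0, U=2, X=3, Y=3) weight 1/192
  (Z=3, W=0, U=2, X=3, Y=4) weight 1/192
  (Z=4, W=0, U=1, X=2, Y=1) weight 1/160
  … 23 more
Group by Z:
  weight(Z=3) = 7/120
  weight(Z=4) = 11/120
Total weight = 7/120 + 11/120 = 3/20
P(Z=3 | obs) = 7/120 / 3/20 = 7/18
P(Z=4 | obs) = 11/120 / 3/20 = 11/18

P(Z = 3 | obs) = 7/18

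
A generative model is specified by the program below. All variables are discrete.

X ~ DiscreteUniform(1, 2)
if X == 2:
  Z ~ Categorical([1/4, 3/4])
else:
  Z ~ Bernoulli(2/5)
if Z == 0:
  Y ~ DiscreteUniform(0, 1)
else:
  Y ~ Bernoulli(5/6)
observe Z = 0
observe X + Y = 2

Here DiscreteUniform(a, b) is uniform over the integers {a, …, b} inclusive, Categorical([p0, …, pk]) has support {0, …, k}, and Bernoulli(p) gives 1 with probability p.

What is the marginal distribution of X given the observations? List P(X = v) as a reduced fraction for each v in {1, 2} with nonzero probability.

P(X=1) = 12/17, P(X=2) = 5/17

Enumerate traces; 2 have nonzero weight after conditioning:
  (X=1, Z=0, Y=1) weight 3/20
  (X=2, Z=0, Y=0) weight 1/16
Group by X:
  weight(X=1) = 3/20
  weight(X=2) = 1/16
Total weight = 3/20 + 1/16 = 17/80
P(X=1 | obs) = 3/20 / 17/80 = 12/17
P(X=2 | obs) = 1/16 / 17/80 = 5/17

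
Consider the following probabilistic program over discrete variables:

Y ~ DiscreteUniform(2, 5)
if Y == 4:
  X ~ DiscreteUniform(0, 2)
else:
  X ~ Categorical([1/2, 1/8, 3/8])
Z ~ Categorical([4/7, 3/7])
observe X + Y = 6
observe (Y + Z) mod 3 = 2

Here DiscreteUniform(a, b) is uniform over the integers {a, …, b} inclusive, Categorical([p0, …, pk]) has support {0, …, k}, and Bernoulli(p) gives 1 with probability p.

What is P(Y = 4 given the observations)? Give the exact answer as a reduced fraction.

P(Y = 4 | obs) = 2/3

Enumerate traces; 2 have nonzero weight after conditioning:
  (Y=4, X=2, Z=1) weight 1/28
  (Y=5, X=1, Z=0) weight 1/56
Group by Y:
  weight(Y=4) = 1/28
  weight(Y=5) = 1/56
Total weight = 1/28 + 1/56 = 3/56
P(Y=4 | obs) = 1/28 / 3/56 = 2/3
P(Y=5 | obs) = 1/56 / 3/56 = 1/3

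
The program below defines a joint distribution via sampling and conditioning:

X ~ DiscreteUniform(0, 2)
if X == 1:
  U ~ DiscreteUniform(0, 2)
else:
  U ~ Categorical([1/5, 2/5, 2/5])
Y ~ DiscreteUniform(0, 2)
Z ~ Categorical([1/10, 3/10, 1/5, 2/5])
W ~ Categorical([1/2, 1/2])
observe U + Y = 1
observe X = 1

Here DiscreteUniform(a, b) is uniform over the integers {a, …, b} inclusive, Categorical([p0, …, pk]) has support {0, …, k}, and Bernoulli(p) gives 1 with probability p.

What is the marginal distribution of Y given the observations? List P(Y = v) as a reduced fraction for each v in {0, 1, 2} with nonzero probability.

P(Y=0) = 1/2, P(Y=1) = 1/2

Enumerate traces; 16 have nonzero weight after conditioning:
  (X=1, U=0, Y=1, Z=0, W=0) weight 1/540
  (X=1, U=0, Y=1, Z=0, W=1) weight 1/540
  (X=1, U=0, Y=1, Z=1, W=0) weight 1/180
  (X=1, U=0, Y=1, Z=1, W=1) weight 1/180
  (X=1, U=0, Y=1, Z=2, W=0) weight 1/270
  (X=1, U=0, Y=1, Z=2, W=1) weight 1/270
  (X=1, U=0, Y=1, Z=3, W=0) weight 1/135
  (X=1, U=0, Y=1, Z=3, W=1) weight 1/135
  (X=1, U=1, Y=0, Z=0, W=0) weight 1/540
  … 7 more
Group by Y:
  weight(Y=0) = 1/27
  weight(Y=1) = 1/27
Total weight = 1/27 + 1/27 = 2/27
P(Y=0 | obs) = 1/27 / 2/27 = 1/2
P(Y=1 | obs) = 1/27 / 2/27 = 1/2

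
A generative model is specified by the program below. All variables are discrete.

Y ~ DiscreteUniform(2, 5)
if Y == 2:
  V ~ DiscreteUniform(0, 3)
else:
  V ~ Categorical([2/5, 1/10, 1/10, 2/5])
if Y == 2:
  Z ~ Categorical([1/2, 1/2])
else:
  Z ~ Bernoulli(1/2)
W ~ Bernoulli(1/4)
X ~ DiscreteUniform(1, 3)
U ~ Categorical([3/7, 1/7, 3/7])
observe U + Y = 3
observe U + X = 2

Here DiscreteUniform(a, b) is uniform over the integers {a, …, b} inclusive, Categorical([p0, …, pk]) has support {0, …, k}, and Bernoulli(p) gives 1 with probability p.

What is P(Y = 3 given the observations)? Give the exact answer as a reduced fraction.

P(Y = 3 | obs) = 3/4

Enumerate traces; 32 have nonzero weight after conditioning:
  (Y=2, V=0, Z=0, W=0, X=1, U=1) weight 1/896
  (Y=2, V=0, Z=0, W=1, X=1, U=1) weight 1/2688
  (Y=2, V=0, Z=1, W=0, X=1, U=1) weight 1/896
  (Y=2, V=0, Z=1, W=1, X=1, U=1) weight 1/2688
  (Y=2, V=1, Z=0, W=0, X=1, U=1) weight 1/896
  (Y=2, V=1, Z=0, W=1, X=1, U=1) weight 1/2688
  (Y=2, V=1, Z=1, W=0, X=1, U=1) weight 1/896
  (Y=2, V=1, Z=1, W=1, X=1, U=1) weight 1/2688
  (Y=3, V=0, Z=0, W=0, X=2, U=0) weight 3/560
  … 23 more
Group by Y:
  weight(Y=2) = 1/84
  weight(Y=3) = 1/28
Total weight = 1/84 + 1/28 = 1/21
P(Y=2 | obs) = 1/84 / 1/21 = 1/4
P(Y=3 | obs) = 1/28 / 1/21 = 3/4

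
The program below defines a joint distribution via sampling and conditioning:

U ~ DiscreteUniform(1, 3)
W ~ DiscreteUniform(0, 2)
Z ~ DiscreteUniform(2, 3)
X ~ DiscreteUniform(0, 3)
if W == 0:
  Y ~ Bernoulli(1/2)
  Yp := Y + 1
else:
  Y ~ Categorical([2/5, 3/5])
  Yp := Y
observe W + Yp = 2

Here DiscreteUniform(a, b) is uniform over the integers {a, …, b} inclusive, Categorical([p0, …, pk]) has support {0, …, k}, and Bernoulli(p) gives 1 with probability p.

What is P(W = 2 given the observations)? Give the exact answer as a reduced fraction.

Enumerate traces; 72 have nonzero weight after conditioning:
  (U=1, W=0, Z=2, X=0, Y=1) weight 1/144
  (U=1, W=0, Z=2, X=1, Y=1) weight 1/144
  (U=1, W=0, Z=2, X=2, Y=1) weight 1/144
  (U=1, W=0, Z=2, X=3, Y=1) weight 1/144
  (U=1, W=0, Z=3, X=0, Y=1) weight 1/144
  (U=1, W=0, Z=3, X=1, Y=1) weight 1/144
  (U=1, W=0, Z=3, X=2, Y=1) weight 1/144
  (U=1, W=0, Z=3, X=3, Y=1) weight 1/144
  (U=1, W=1, Z=2, X=0, Y=1) weight 1/120
  (U=1, W=2, Z=2, X=0, Y=0) weight 1/180
  … 62 more
Group by W:
  weight(W=0) = 1/6
  weight(W=1) = 1/5
  weight(W=2) = 2/15
Total weight = 1/6 + 1/5 + 2/15 = 1/2
P(W=0 | obs) = 1/6 / 1/2 = 1/3
P(W=1 | obs) = 1/5 / 1/2 = 2/5
P(W=2 | obs) = 2/15 / 1/2 = 4/15

P(W = 2 | obs) = 4/15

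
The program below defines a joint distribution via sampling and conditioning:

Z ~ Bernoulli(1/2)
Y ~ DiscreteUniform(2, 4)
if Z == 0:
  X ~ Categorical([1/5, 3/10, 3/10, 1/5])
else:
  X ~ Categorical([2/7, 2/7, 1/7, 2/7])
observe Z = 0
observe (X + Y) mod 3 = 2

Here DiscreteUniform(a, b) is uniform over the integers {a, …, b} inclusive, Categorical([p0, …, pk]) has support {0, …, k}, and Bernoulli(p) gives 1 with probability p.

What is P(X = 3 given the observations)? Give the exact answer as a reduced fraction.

Enumerate traces; 4 have nonzero weight after conditioning:
  (Z=0, Y=2, X=0) weight 1/30
  (Z=0, Y=2, X=3) weight 1/30
  (Z=0, Y=3, X=2) weight 1/20
  (Z=0, Y=4, X=1) weight 1/20
Group by X:
  weight(X=0) = 1/30
  weight(X=1) = 1/20
  weight(X=2) = 1/20
  weight(X=3) = 1/30
Total weight = 1/30 + 1/20 + 1/20 + 1/30 = 1/6
P(X=0 | obs) = 1/30 / 1/6 = 1/5
P(X=1 | obs) = 1/20 / 1/6 = 3/10
P(X=2 | obs) = 1/20 / 1/6 = 3/10
P(X=3 | obs) = 1/30 / 1/6 = 1/5

P(X = 3 | obs) = 1/5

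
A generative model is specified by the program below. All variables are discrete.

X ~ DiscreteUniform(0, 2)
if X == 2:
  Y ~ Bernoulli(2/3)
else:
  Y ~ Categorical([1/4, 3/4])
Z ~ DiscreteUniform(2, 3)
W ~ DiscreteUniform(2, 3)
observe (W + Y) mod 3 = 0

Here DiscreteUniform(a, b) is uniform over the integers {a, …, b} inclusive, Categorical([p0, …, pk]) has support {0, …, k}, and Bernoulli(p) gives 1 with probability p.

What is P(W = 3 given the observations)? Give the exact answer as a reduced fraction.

Enumerate traces; 12 have nonzero weight after conditioning:
  (X=0, Y=0, Z=2, W=3) weight 1/48
  (X=0, Y=0, Z=3, W=3) weight 1/48
  (X=0, Y=1, Z=2, W=2) weight 1/16
  (X=0, Y=1, Z=3, W=2) weight 1/16
  (X=1, Y=0, Z=2, W=3) weight 1/48
  (X=1, Y=0, Z=3, W=3) weight 1/48
  (X=1, Y=1, Z=2, W=2) weight 1/16
  (X=1, Y=1, Z=3, W=2) weight 1/16
  … 4 more
Group by W:
  weight(W=2) = 13/36
  weight(W=3) = 5/36
Total weight = 13/36 + 5/36 = 1/2
P(W=2 | obs) = 13/36 / 1/2 = 13/18
P(W=3 | obs) = 5/36 / 1/2 = 5/18

P(W = 3 | obs) = 5/18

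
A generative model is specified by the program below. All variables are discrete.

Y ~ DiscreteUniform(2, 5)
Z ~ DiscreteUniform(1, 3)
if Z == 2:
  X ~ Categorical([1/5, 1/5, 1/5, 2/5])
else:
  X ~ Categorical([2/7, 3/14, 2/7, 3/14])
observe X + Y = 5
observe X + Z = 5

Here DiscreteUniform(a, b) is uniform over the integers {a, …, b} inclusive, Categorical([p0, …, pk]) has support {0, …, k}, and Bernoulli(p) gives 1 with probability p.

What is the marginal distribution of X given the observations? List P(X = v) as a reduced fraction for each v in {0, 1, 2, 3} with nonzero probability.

P(X=2) = 5/12, P(X=3) = 7/12

Enumerate traces; 2 have nonzero weight after conditioning:
  (Y=2, Z=2, X=3) weight 1/30
  (Y=3, Z=3, X=2) weight 1/42
Group by X:
  weight(X=2) = 1/42
  weight(X=3) = 1/30
Total weight = 1/42 + 1/30 = 2/35
P(X=2 | obs) = 1/42 / 2/35 = 5/12
P(X=3 | obs) = 1/30 / 2/35 = 7/12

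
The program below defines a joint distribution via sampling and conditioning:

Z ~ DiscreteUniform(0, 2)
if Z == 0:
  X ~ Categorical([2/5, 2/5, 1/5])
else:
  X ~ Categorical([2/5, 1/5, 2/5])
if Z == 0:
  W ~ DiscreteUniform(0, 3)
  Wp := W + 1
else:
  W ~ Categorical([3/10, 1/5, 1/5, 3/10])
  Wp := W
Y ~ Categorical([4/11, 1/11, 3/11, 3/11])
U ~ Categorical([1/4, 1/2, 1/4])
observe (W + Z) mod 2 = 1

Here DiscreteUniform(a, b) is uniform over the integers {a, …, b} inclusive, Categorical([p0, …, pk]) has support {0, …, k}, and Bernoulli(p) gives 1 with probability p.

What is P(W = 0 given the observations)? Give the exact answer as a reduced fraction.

P(W = 0 | obs) = 1/5

Enumerate traces; 216 have nonzero weight after conditioning:
  (Z=0, X=0, W=1, Y=0, U=0) weight 1/330
  (Z=0, X=0, W=1, Y=0, U=1) weight 1/165
  (Z=0, X=0, W=1, Y=0, U=2) weight 1/330
  (Z=0, X=0, W=1, Y=1, U=0) weight 1/1320
  (Z=0, X=0, W=1, Y=1, U=1) weight 1/660
  (Z=0, X=0, W=1, Y=1, U=2) weight 1/1320
  (Z=0, X=0, W=1, Y=2, U=0) weight 1/440
  (Z=0, X=0, W=1, Y=2, U=1) weight 1/220
  (Z=0, X=0, W=3, Y=0, U=0) weight 1/330
  (Z=1, X=0, W=0, Y=0, U=0) weight 1/275
  … 206 more
Group by W:
  weight(W=0) = 1/10
  weight(W=1) = 3/20
  weight(W=2) = 1/15
  weight(W=3) = 11/60
Total weight = 1/10 + 3/20 + 1/15 + 11/60 = 1/2
P(W=0 | obs) = 1/10 / 1/2 = 1/5
P(W=1 | obs) = 3/20 / 1/2 = 3/10
P(W=2 | obs) = 1/15 / 1/2 = 2/15
P(W=3 | obs) = 11/60 / 1/2 = 11/30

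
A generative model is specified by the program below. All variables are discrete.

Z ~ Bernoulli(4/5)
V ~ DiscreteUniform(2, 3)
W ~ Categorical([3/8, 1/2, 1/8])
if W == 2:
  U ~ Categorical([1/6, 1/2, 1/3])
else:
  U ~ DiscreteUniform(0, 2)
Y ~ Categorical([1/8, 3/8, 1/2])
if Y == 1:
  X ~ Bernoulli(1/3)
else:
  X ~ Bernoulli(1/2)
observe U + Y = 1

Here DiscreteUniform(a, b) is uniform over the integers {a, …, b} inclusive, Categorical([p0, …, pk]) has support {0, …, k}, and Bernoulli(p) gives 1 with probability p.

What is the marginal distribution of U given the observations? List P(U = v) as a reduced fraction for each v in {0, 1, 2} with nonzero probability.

P(U=0) = 45/62, P(U=1) = 17/62

Enumerate traces; 48 have nonzero weight after conditioning:
  (Z=0, V=2, W=0, U=0, Y=1, X=0) weight 1/320
  (Z=0, V=2, W=0, U=0, Y=1, X=1) weight 1/640
  (Z=0, V=2, W=0, U=1, Y=0, X=0) weight 1/1280
  (Z=0, V=2, W=0, U=1, Y=0, X=1) weight 1/1280
  (Z=0, V=2, W=1, U=0, Y=1, X=0) weight 1/240
  (Z=0, V=2, W=1, U=0, Y=1, X=1) weight 1/480
  (Z=0, V=2, W=1, U=1, Y=0, X=0) weight 1/960
  (Z=0, V=2, W=1, U=1, Y=0, X=1) weight 1/960
  … 40 more
Group by U:
  weight(U=0) = 15/128
  weight(U=1) = 17/384
Total weight = 15/128 + 17/384 = 31/192
P(U=0 | obs) = 15/128 / 31/192 = 45/62
P(U=1 | obs) = 17/384 / 31/192 = 17/62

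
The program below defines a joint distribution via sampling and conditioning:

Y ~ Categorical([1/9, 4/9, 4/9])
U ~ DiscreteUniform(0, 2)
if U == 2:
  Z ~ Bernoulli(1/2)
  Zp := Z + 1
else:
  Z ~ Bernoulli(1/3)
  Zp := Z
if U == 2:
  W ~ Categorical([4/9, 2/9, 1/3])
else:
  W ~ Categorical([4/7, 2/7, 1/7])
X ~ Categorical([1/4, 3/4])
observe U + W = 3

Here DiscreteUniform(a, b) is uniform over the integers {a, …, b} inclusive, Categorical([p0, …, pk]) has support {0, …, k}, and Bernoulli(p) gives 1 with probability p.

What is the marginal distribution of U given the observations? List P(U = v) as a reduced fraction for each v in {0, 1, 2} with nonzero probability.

Enumerate traces; 24 have nonzero weight after conditioning:
  (Y=0, U=1, Z=0, W=2, X=0) weight 1/1134
  (Y=0, U=1, Z=0, W=2, X=1) weight 1/378
  (Y=0, U=1, Z=1, W=2, X=0) weight 1/2268
  (Y=0, U=1, Z=1, W=2, X=1) weight 1/756
  (Y=0, U=2, Z=0, W=1, X=0) weight 1/972
  (Y=0, U=2, Z=0, W=1, X=1) weight 1/324
  (Y=0, U=2, Z=1, W=1, X=0) weight 1/972
  (Y=0, U=2, Z=1, W=1, X=1) weight 1/324
  … 16 more
Group by U:
  weight(U=1) = 1/21
  weight(U=2) = 2/27
Total weight = 1/21 + 2/27 = 23/189
P(U=1 | obs) = 1/21 / 23/189 = 9/23
P(U=2 | obs) = 2/27 / 23/189 = 14/23

P(U=1) = 9/23, P(U=2) = 14/23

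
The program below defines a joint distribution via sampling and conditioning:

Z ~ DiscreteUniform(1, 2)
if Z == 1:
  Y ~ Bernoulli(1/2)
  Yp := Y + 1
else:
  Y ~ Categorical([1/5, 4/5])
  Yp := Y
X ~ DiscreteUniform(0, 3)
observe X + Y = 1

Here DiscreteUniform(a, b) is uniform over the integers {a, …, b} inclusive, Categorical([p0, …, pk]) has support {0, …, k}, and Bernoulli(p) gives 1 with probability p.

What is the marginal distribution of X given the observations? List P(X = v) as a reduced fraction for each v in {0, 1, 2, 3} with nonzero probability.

P(X=0) = 13/20, P(X=1) = 7/20

Enumerate traces; 4 have nonzero weight after conditioning:
  (Z=1, Y=0, X=1) weight 1/16
  (Z=1, Y=1, X=0) weight 1/16
  (Z=2, Y=0, X=1) weight 1/40
  (Z=2, Y=1, X=0) weight 1/10
Group by X:
  weight(X=0) = 13/80
  weight(X=1) = 7/80
Total weight = 13/80 + 7/80 = 1/4
P(X=0 | obs) = 13/80 / 1/4 = 13/20
P(X=1 | obs) = 7/80 / 1/4 = 7/20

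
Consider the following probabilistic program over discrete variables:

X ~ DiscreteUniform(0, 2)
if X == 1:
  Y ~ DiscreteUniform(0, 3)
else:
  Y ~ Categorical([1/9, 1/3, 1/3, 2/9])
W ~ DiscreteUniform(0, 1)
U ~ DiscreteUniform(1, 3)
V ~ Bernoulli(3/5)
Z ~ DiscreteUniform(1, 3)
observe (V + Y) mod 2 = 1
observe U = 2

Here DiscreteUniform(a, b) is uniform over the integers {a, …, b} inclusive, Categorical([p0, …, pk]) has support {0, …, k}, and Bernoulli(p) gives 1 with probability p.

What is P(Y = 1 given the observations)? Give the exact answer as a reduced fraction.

P(Y = 1 | obs) = 33/133

Enumerate traces; 72 have nonzero weight after conditioning:
  (X=0, Y=0, W=0, U=2, V=1, Z=1) weight 1/810
  (X=0, Y=0, W=0, U=2, V=1, Z=2) weight 1/810
  (X=0, Y=0, W=0, U=2, V=1, Z=3) weight 1/810
  (X=0, Y=0, W=1, U=2, V=1, Z=1) weight 1/810
  (X=0, Y=0, W=1, U=2, V=1, Z=2) weight 1/810
  (X=0, Y=0, W=1, U=2, V=1, Z=3) weight 1/810
  (X=0, Y=1, W=0, U=2, V=0, Z=1) weight 1/405
  (X=0, Y=1, W=0, U=2, V=0, Z=2) weight 1/405
  (X=0, Y=2, W=0, U=2, V=1, Z=1) weight 1/270
  (X=0, Y=3, W=0, U=2, V=0, Z=1) weight 2/1215
  … 62 more
Group by Y:
  weight(Y=0) = 17/540
  weight(Y=1) = 11/270
  weight(Y=2) = 11/180
  weight(Y=3) = 5/162
Total weight = 17/540 + 11/270 + 11/180 + 5/162 = 133/810
P(Y=0 | obs) = 17/540 / 133/810 = 51/266
P(Y=1 | obs) = 11/270 / 133/810 = 33/133
P(Y=2 | obs) = 11/180 / 133/810 = 99/266
P(Y=3 | obs) = 5/162 / 133/810 = 25/133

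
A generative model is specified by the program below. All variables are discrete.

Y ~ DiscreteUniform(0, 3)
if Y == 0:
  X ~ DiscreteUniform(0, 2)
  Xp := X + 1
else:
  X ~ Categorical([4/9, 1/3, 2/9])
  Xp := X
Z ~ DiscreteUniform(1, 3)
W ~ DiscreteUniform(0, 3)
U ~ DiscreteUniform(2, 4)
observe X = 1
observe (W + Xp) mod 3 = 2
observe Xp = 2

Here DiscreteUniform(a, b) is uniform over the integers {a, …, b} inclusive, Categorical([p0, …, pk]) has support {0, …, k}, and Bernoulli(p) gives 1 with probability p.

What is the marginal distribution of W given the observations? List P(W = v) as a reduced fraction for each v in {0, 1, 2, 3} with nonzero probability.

Enumerate traces; 18 have nonzero weight after conditioning:
  (Y=0, X=1, Z=1, W=0, U=2) weight 1/432
  (Y=0, X=1, Z=1, W=0, U=3) weight 1/432
  (Y=0, X=1, Z=1, W=0, U=4) weight 1/432
  (Y=0, X=1, Z=1, W=3, U=2) weight 1/432
  (Y=0, X=1, Z=1, W=3, U=3) weight 1/432
  (Y=0, X=1, Z=1, W=3, U=4) weight 1/432
  (Y=0, X=1, Z=2, W=0, U=2) weight 1/432
  (Y=0, X=1, Z=2, W=0, U=3) weight 1/432
  … 10 more
Group by W:
  weight(W=0) = 1/48
  weight(W=3) = 1/48
Total weight = 1/48 + 1/48 = 1/24
P(W=0 | obs) = 1/48 / 1/24 = 1/2
P(W=3 | obs) = 1/48 / 1/24 = 1/2

P(W=0) = 1/2, P(W=3) = 1/2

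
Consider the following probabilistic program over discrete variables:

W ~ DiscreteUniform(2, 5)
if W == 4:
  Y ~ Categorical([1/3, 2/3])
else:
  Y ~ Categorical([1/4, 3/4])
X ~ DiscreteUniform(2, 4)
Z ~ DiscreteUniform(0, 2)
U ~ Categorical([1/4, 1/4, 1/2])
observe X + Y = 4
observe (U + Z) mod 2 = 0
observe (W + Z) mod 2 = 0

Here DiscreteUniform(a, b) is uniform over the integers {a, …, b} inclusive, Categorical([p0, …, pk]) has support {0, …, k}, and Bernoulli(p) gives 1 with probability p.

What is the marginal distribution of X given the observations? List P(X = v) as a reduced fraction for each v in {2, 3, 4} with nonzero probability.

P(X=3) = 5/7, P(X=4) = 2/7

Enumerate traces; 20 have nonzero weight after conditioning:
  (W=2, Y=0, X=4, Z=0, U=0) weight 1/576
  (W=2, Y=0, X=4, Z=0, U=2) weight 1/288
  (W=2, Y=0, X=4, Z=2, U=0) weight 1/576
  (W=2, Y=0, X=4, Z=2, U=2) weight 1/288
  (W=2, Y=1, X=3, Z=0, U=0) weight 1/192
  (W=2, Y=1, X=3, Z=0, U=2) weight 1/96
  (W=2, Y=1, X=3, Z=2, U=0) weight 1/192
  (W=2, Y=1, X=3, Z=2, U=2) weight 1/96
  … 12 more
Group by X:
  weight(X=3) = 5/72
  weight(X=4) = 1/36
Total weight = 5/72 + 1/36 = 7/72
P(X=3 | obs) = 5/72 / 7/72 = 5/7
P(X=4 | obs) = 1/36 / 7/72 = 2/7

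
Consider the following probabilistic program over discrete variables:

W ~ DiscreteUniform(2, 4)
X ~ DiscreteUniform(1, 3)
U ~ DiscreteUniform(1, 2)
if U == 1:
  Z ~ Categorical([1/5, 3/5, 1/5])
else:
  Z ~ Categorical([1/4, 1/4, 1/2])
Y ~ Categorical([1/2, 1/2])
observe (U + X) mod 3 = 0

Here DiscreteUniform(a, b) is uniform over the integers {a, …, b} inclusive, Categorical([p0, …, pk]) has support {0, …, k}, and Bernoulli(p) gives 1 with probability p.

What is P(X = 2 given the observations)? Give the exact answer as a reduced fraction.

P(X = 2 | obs) = 1/2

Enumerate traces; 36 have nonzero weight after conditioning:
  (W=2, X=1, U=2, Z=0, Y=0) weight 1/144
  (W=2, X=1, U=2, Z=0, Y=1) weight 1/144
  (W=2, X=1, U=2, Z=1, Y=0) weight 1/144
  (W=2, X=1, U=2, Z=1, Y=1) weight 1/144
  (W=2, X=1, U=2, Z=2, Y=0) weight 1/72
  (W=2, X=1, U=2, Z=2, Y=1) weight 1/72
  (W=2, X=2, U=1, Z=0, Y=0) weight 1/180
  (W=2, X=2, U=1, Z=0, Y=1) weight 1/180
  … 28 more
Group by X:
  weight(X=1) = 1/6
  weight(X=2) = 1/6
Total weight = 1/6 + 1/6 = 1/3
P(X=1 | obs) = 1/6 / 1/3 = 1/2
P(X=2 | obs) = 1/6 / 1/3 = 1/2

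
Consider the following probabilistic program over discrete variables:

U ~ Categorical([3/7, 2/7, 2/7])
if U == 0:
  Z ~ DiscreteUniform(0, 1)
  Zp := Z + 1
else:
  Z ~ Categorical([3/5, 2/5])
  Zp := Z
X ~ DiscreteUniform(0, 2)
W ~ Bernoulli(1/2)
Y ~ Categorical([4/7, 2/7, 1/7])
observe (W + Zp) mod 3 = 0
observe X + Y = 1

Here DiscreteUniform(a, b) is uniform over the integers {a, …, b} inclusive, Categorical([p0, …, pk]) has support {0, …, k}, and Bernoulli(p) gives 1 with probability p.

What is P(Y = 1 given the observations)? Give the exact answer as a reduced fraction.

Enumerate traces; 6 have nonzero weight after conditioning:
  (U=0, Z=1, X=0, W=1, Y=1) weight 1/98
  (U=0, Z=1, X=1, W=1, Y=0) weight 1/49
  (U=1, Z=0, X=0, W=0, Y=1) weight 2/245
  (U=1, Z=0, X=1, W=0, Y=0) weight 4/245
  (U=2, Z=0, X=0, W=0, Y=1) weight 2/245
  (U=2, Z=0, X=1, W=0, Y=0) weight 4/245
Group by Y:
  weight(Y=0) = 13/245
  weight(Y=1) = 13/490
Total weight = 13/245 + 13/490 = 39/490
P(Y=0 | obs) = 13/245 / 39/490 = 2/3
P(Y=1 | obs) = 13/490 / 39/490 = 1/3

P(Y = 1 | obs) = 1/3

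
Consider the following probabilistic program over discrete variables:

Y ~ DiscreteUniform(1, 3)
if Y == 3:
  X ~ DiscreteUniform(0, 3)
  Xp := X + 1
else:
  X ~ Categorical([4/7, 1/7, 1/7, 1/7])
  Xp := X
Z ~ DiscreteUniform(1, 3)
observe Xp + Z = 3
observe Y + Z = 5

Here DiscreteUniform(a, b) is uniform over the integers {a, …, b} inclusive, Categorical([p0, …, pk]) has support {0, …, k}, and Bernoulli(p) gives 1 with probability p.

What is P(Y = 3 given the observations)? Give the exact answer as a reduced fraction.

Enumerate traces; 2 have nonzero weight after conditioning:
  (Y=2, X=0, Z=3) weight 4/63
  (Y=3, X=0, Z=2) weight 1/36
Group by Y:
  weight(Y=2) = 4/63
  weight(Y=3) = 1/36
Total weight = 4/63 + 1/36 = 23/252
P(Y=2 | obs) = 4/63 / 23/252 = 16/23
P(Y=3 | obs) = 1/36 / 23/252 = 7/23

P(Y = 3 | obs) = 7/23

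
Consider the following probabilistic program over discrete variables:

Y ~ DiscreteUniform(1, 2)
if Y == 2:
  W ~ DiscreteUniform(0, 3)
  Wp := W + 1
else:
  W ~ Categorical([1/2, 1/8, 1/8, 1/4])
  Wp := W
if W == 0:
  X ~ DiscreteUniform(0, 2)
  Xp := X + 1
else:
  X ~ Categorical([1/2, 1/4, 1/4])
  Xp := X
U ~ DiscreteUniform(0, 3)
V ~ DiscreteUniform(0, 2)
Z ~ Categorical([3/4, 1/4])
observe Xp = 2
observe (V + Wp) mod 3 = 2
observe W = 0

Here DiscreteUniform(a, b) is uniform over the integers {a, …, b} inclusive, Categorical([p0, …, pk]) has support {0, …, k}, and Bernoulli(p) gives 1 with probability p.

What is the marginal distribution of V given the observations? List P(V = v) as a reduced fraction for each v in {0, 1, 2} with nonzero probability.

Enumerate traces; 16 have nonzero weight after conditioning:
  (Y=1, W=0, X=1, U=0, V=2, Z=0) weight 1/192
  (Y=1, W=0, X=1, U=0, V=2, Z=1) weight 1/576
  (Y=1, W=0, X=1, U=1, V=2, Z=0) weight 1/192
  (Y=1, W=0, X=1, U=1, V=2, Z=1) weight 1/576
  (Y=1, W=0, X=1, U=2, V=2, Z=0) weight 1/192
  (Y=1, W=0, X=1, U=2, V=2, Z=1) weight 1/576
  (Y=1, W=0, X=1, U=3, V=2, Z=0) weight 1/192
  (Y=1, W=0, X=1, U=3, V=2, Z=1) weight 1/576
  (Y=2, W=0, X=1, U=0, V=1, Z=0) weight 1/384
  … 7 more
Group by V:
  weight(V=1) = 1/72
  weight(V=2) = 1/36
Total weight = 1/72 + 1/36 = 1/24
P(V=1 | obs) = 1/72 / 1/24 = 1/3
P(V=2 | obs) = 1/36 / 1/24 = 2/3

P(V=1) = 1/3, P(V=2) = 2/3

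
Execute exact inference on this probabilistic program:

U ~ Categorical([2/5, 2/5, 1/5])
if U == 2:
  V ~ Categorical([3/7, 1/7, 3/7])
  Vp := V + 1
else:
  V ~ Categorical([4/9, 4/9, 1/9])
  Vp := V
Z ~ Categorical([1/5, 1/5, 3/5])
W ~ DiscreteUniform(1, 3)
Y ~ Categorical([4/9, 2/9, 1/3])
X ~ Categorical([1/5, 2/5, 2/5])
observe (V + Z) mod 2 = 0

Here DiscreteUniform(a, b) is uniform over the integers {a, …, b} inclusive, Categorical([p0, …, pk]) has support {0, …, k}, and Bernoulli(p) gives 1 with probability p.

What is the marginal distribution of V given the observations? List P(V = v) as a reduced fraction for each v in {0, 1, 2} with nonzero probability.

P(V=0) = 556/897, P(V=1) = 121/897, P(V=2) = 220/897

Enumerate traces; 405 have nonzero weight after conditioning:
  (U=0, V=0, Z=0, W=1, Y=0, X=0) weight 32/30375
  (U=0, V=0, Z=0, W=1, Y=0, X=1) weight 64/30375
  (U=0, V=0, Z=0, W=1, Y=0, X=2) weight 64/30375
  (U=0, V=0, Z=0, W=1, Y=1, X=0) weight 16/30375
  (U=0, V=0, Z=0, W=1, Y=1, X=1) weight 32/30375
  (U=0, V=0, Z=0, W=1, Y=1, X=2) weight 32/30375
  (U=0, V=0, Z=0, W=1, Y=2, X=0) weight 8/10125
  (U=0, V=0, Z=0, W=1, Y=2, X=1) weight 16/10125
  (U=0, V=1, Z=1, W=1, Y=0, X=0) weight 32/30375
  (U=0, V=2, Z=0, W=1, Y=0, X=0) weight 8/30375
  … 395 more
Group by V:
  weight(V=0) = 556/1575
  weight(V=1) = 121/1575
  weight(V=2) = 44/315
Total weight = 556/1575 + 121/1575 + 44/315 = 299/525
P(V=0 | obs) = 556/1575 / 299/525 = 556/897
P(V=1 | obs) = 121/1575 / 299/525 = 121/897
P(V=2 | obs) = 44/315 / 299/525 = 220/897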